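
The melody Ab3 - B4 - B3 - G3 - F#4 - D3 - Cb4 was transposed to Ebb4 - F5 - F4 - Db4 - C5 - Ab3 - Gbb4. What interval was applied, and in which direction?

Take the first pair: Ab3 → Ebb4. A to E spans 5 letter names, so the interval is some kind of fifth.
Ab3 to Ebb4 is 6 semitones, which makes it a diminished fifth; the second version is higher, so the direction is up.
Checking another pair — Cb4 → Gbb4 — gives the same interval.

up a diminished fifth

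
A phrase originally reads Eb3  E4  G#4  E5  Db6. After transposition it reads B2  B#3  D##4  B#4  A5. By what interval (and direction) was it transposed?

Take the first pair: Eb3 → B2. E to B spans 4 letter names, so the interval is some kind of fourth.
B2 to Eb3 is 4 semitones, which makes it a diminished fourth; the second version is lower, so the direction is down.
Checking another pair — Db6 → A5 — gives the same interval.

down a diminished fourth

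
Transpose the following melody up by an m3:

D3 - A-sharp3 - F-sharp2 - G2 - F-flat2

F3 C#4 A2 Bb2 Abb2

A minor third up from D3 gives F3.
A minor third up from A#3 gives C#4.
F#2: a third up reaches A, and 3 semitones makes it A2.
A minor third up from G2 gives Bb2.
Fb2: a third up reaches A, and 3 semitones makes it Abb2.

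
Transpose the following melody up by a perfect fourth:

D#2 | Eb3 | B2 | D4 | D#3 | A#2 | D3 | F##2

G#2 Ab3 E3 G4 G#3 D#3 G3 B#2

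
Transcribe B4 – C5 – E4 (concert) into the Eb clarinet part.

G#4 A4 C#4

Written C4 sounds as Eb4 on the Eb clarinet, so concert pitches are written a minor third down.
B4 gives G#4
C5 gives A4
E4 gives C#4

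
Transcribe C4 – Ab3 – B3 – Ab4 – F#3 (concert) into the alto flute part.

F4 Db4 E4 Db5 B3

The alto flute sounds a perfect fourth below written, so the written part must be a perfect fourth above concert — transpose each note up.
C4 becomes F4
Ab3 becomes Db4
B3 becomes E4
Ab4 becomes Db5
F#3 becomes B3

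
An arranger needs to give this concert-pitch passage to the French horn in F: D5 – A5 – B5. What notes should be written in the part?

A5 E6 F#6

Written C4 sounds as F3 on the French horn in F, so concert pitches are written a perfect fifth up.
D5 gives A5
A5 gives E6
B5 gives F#6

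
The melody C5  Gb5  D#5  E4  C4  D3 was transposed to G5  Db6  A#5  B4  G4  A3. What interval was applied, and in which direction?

up a perfect fifth

Take the first pair: C5 → G5. C to G spans 5 letter names, so the interval is some kind of fifth.
C5 to G5 is 7 semitones, which makes it a perfect fifth; the second version is higher, so the direction is up.
Checking another pair — D3 → A3 — gives the same interval.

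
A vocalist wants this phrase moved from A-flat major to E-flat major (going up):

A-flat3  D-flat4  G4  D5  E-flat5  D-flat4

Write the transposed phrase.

A-flat major to E-flat major up is a perfect fifth, so every note moves up by that interval.
Ab3 gives Eb4
Db4 gives Ab4
G4 gives D5
D5 gives A5
Eb5 gives Bb5
Db4 gives Ab4

Eb4 Ab4 D5 A5 Bb5 Ab4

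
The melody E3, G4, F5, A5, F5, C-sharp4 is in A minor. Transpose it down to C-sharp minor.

G#2 B3 A4 C#5 A4 E#3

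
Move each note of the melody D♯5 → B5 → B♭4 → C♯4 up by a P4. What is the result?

G#5 E6 Eb5 F#4

D#5: a fourth up reaches G, and 5 semitones makes it G#5.
B5: a fourth up reaches E, and 5 semitones makes it E6.
Bb4 up a perfect fourth is Eb5.
C#4: a fourth up reaches F, and 5 semitones makes it F#4.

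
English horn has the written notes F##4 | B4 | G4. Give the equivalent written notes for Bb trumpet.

C##4 F#4 D4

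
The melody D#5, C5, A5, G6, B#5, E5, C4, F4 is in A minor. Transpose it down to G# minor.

A minor to G# minor down is a minor second, so every note moves down by that interval.
D#5 -> C##5
C5 -> B4
A5 -> G#5
G6 -> F#6
B#5 -> A##5
E5 -> D#5
C4 -> B3
F4 -> E4

C##5 B4 G#5 F#6 A##5 D#5 B3 E4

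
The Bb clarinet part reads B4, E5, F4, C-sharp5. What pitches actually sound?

A4 D5 Eb4 B4

The Bb clarinet sounds a major second below written, so transpose each written note down a major second.
B4 → A4
E5 → D5
F4 → Eb4
C#5 → B4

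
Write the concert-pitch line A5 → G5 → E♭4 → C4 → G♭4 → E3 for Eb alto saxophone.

F#6 E6 C5 A4 Eb5 C#4

The Eb alto saxophone sounds a major sixth below written, so the written part must be a major sixth above concert — transpose each note up.
A5 to F#6
G5 to E6
Eb4 to C5
C4 to A4
Gb4 to Eb5
E3 to C#4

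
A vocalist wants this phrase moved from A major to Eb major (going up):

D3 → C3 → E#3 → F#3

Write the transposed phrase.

From A up to Eb is a diminished fifth; apply that to each pitch.
D3 becomes Ab3
C3 becomes Gb3
E#3 becomes B3
F#3 becomes C4

Ab3 Gb3 B3 C4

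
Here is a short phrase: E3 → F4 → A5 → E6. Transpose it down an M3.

C3 Db4 F5 C6

E3 to C3
F4 to Db4
A5 to F5
E6 to C6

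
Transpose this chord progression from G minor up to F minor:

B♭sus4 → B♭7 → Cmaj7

G minor up to F minor is a minor seventh; each chord root moves by that interval while the quality stays the same.
B♭sus4: root B♭ up a minor seventh → Ab, giving Absus4.
B♭7: root B♭ up a minor seventh → Ab, giving Ab7.
Cmaj7: root C up a minor seventh → Bb, giving Bbmaj7.

Absus4 Ab7 Bbmaj7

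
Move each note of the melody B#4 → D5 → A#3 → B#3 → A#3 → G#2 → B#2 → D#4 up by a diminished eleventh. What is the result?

E6 Gb6 D5 E5 D5 C4 E4 G5

B#4: an eleventh up reaches E, and 16 semitones makes it E6.
D5: an eleventh up reaches G, and 16 semitones makes it Gb6.
A#3 up a diminished eleventh is D5.
A diminished eleventh up from B#3 gives E5.
A diminished eleventh up from A#3 gives D5.
G#2 up a diminished eleventh is C4.
B#2 up a diminished eleventh is E4.
D#4 up a diminished eleventh is G5.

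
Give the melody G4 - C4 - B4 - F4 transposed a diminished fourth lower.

G4 → D#4
C4 → G#3
B4 → F##4
F4 → C#4

D#4 G#3 F##4 C#4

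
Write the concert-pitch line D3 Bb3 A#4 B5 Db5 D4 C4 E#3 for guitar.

D4 Bb4 A#5 B6 Db6 D5 C5 E#4

The guitar sounds a perfect octave below written, so the written part must be a perfect octave above concert — transpose each note up.
D3 gives D4
Bb3 gives Bb4
A#4 gives A#5
B5 gives B6
Db5 gives Db6
D4 gives D5
C4 gives C5
E#3 gives E#4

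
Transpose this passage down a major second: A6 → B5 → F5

G6 A5 Eb5

A major second down from A6 gives G6.
B5: a second down reaches A, and 2 semitones makes it A5.
F5: a second down reaches E, and 2 semitones makes it Eb5.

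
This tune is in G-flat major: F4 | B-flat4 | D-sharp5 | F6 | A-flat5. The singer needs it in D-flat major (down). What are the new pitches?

C4 F4 A#4 C6 Eb5

G-flat major to D-flat major down is a perfect fourth, so every note moves down by that interval.
F4 becomes C4
Bb4 becomes F4
D#5 becomes A#4
F6 becomes C6
Ab5 becomes Eb5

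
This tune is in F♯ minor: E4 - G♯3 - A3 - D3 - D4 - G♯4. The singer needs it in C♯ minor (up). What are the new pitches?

B4 D#4 E4 A3 A4 D#5

From F♯ up to C♯ is a perfect fifth; apply that to each pitch.
E4 -> B4
G#3 -> D#4
A3 -> E4
D3 -> A3
D4 -> A4
G#4 -> D#5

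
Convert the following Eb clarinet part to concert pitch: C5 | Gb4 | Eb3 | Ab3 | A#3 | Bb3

Eb5 Bbb4 Gb3 Cb4 C#4 Db4

Written C4 on the Eb clarinet sounds as Eb4, a minor third higher; apply that shift to every note.
C5 → Eb5
Gb4 → Bbb4
Eb3 → Gb3
Ab3 → Cb4
A#3 → C#4
Bb3 → Db4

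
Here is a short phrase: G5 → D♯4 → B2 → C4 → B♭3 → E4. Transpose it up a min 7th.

G5 becomes F6
D#4 becomes C#5
B2 becomes A3
C4 becomes Bb4
Bb3 becomes Ab4
E4 becomes D5

F6 C#5 A3 Bb4 Ab4 D5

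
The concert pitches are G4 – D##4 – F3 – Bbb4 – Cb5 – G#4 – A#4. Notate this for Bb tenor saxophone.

A5 E##5 G4 Cb6 Db6 A#5 B#5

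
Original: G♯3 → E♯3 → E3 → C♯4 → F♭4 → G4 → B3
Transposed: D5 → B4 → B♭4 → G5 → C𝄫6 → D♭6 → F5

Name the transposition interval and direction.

From G#3 to D5 is 12 letter names — a twelfth of some quality.
G#3 to D5 is 18 semitones, which makes it a diminished twelfth; the second version is higher, so the direction is up.
Checking another pair — B3 → F5 — gives the same interval.

up a diminished twelfth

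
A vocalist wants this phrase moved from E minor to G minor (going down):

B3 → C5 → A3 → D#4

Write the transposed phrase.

D3 Eb4 C3 F#3

E minor to G minor down is a major sixth, so every note moves down by that interval.
B3 gives D3
C5 gives Eb4
A3 gives C3
D#4 gives F#3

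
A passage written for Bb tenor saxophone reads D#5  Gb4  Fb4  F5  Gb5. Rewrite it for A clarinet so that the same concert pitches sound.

E4 Abb3 Gbb3 Gb4 Abb4

First find concert pitch: the Bb tenor saxophone sounds a major ninth below written, so D#5 Gb4 Fb4 F5 Gb5 sounds C#4 Fb3 Ebb3 Eb4 Fb4.
Then write for A clarinet: it sounds a minor third below written, so the part must be a minor third above concert.
C#4 → E4
Fb3 → Abb3
Ebb3 → Gbb3
Eb4 → Gb4
Fb4 → Abb4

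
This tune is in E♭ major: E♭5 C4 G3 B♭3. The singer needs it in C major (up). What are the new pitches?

E♭ major to C major up is a major sixth, so every note moves up by that interval.
Eb5 → C6
C4 → A4
G3 → E4
Bb3 → G4

C6 A4 E4 G4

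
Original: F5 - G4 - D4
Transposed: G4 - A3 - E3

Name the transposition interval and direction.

down a minor seventh

Take the first pair: F5 → G4. F to G spans 7 letter names, so the interval is some kind of seventh.
G4 to F5 is 10 semitones, which makes it a minor seventh; the second version is lower, so the direction is down.
Checking another pair — D4 → E3 — gives the same interval.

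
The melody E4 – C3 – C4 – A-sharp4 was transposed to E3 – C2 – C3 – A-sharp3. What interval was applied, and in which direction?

Take the first pair: E4 → E3. E to E spans 8 letter names, so the interval is some kind of octave.
E3 to E4 is 12 semitones, which makes it a perfect octave; the second version is lower, so the direction is down.
Checking another pair — A#4 → A#3 — gives the same interval.

down a perfect octave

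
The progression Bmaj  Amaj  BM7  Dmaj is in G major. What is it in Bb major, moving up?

G major up to Bb major is a minor third; each chord root moves by that interval while the quality stays the same.
Bmaj: root B up a minor third → D, giving Dmaj.
Amaj: root A up a minor third → C, giving Cmaj.
BM7: root B up a minor third → D, giving DM7.
Dmaj: root D up a minor third → F, giving Fmaj.

Dmaj Cmaj DM7 Fmaj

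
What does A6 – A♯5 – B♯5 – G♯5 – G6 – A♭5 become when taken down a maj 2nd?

G6 G#5 A#5 F#5 F6 Gb5

A6: a second down reaches G, and 2 semitones makes it G6.
A#5: a second down reaches G, and 2 semitones makes it G#5.
B#5: a second down reaches A, and 2 semitones makes it A#5.
A major second down from G#5 gives F#5.
A major second down from G6 gives F6.
A major second down from Ab5 gives Gb5.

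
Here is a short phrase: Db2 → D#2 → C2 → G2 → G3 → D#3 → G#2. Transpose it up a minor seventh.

A minor seventh up from Db2 gives Cb3.
A minor seventh up from D#2 gives C#3.
A minor seventh up from C2 gives Bb2.
G2: a seventh up reaches F, and 10 semitones makes it F3.
G3 up a minor seventh is F4.
D#3: a seventh up reaches C, and 10 semitones makes it C#4.
A minor seventh up from G#2 gives F#3.

Cb3 C#3 Bb2 F3 F4 C#4 F#3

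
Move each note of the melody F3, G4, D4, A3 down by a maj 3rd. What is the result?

A major third down from F3 gives Db3.
A major third down from G4 gives Eb4.
A major third down from D4 gives Bb3.
A3: a third down reaches F, and 4 semitones makes it F3.

Db3 Eb4 Bb3 F3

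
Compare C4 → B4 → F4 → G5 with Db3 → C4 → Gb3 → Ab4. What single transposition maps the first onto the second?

Take the first pair: C4 → Db3. C to D spans 7 letter names, so the interval is some kind of seventh.
Db3 to C4 is 11 semitones, which makes it a major seventh; the second version is lower, so the direction is down.
Checking another pair — G5 → Ab4 — gives the same interval.

down a major seventh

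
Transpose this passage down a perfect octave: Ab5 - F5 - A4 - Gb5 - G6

Ab4 F4 A3 Gb4 G5

Ab5 to Ab4
F5 to F4
A4 to A3
Gb5 to Gb4
G6 to G5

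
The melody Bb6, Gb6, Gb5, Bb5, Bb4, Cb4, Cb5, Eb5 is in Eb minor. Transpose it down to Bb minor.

F6 Db6 Db5 F5 F4 Gb3 Gb4 Bb4

Eb minor to Bb minor down is a perfect fourth, so every note moves down by that interval.
Bb6 to F6
Gb6 to Db6
Gb5 to Db5
Bb5 to F5
Bb4 to F4
Cb4 to Gb3
Cb5 to Gb4
Eb5 to Bb4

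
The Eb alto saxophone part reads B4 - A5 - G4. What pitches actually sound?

D4 C5 Bb3

The Eb alto saxophone sounds a major sixth below written, so transpose each written note down a major sixth.
B4 → D4
A5 → C5
G4 → Bb3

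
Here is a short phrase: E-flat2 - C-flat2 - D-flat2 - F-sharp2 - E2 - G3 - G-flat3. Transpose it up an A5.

B2 G2 A2 C##3 B#2 D#4 D4

Eb2 up an augmented fifth is B2.
Cb2: a fifth up reaches G, and 8 semitones makes it G2.
Db2 up an augmented fifth is A2.
An augmented fifth up from F#2 gives C##3.
E2: a fifth up reaches B, and 8 semitones makes it B#2.
G3: a fifth up reaches D, and 8 semitones makes it D#4.
An augmented fifth up from Gb3 gives D4.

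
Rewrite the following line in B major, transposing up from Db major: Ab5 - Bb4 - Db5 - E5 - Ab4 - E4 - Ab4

F#6 G#5 B5 C##6 F#5 C##5 F#5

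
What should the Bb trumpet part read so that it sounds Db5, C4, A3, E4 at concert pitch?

Eb5 D4 B3 F#4

The Bb trumpet sounds a major second below written, so the written part must be a major second above concert — transpose each note up.
Db5 gives Eb5
C4 gives D4
A3 gives B3
E4 gives F#4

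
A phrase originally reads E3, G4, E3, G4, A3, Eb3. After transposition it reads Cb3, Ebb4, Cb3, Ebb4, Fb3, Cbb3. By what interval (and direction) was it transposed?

Take the first pair: E3 → Cb3. E to C spans 3 letter names, so the interval is some kind of third.
Cb3 to E3 is 5 semitones, which makes it an augmented third; the second version is lower, so the direction is down.
Checking another pair — Eb3 → Cbb3 — gives the same interval.

down an augmented third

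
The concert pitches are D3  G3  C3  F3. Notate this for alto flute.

G3 C4 F3 Bb3

Written C4 sounds as G3 on the alto flute, so concert pitches are written a perfect fourth up.
D3 becomes G3
G3 becomes C4
C3 becomes F3
F3 becomes Bb3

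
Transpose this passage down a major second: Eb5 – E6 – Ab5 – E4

Eb5 to Db5
E6 to D6
Ab5 to Gb5
E4 to D4

Db5 D6 Gb5 D4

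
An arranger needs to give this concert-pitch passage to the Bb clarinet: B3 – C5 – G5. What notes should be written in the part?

C#4 D5 A5

Written C4 sounds as Bb3 on the Bb clarinet, so concert pitches are written a major second up.
B3 → C#4
C5 → D5
G5 → A5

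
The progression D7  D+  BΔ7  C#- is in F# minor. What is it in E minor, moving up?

C7 C+ AΔ7 B-

F# minor up to E minor is a minor seventh; each chord root moves by that interval while the quality stays the same.
D7: root D up a minor seventh → C, giving C7.
D+: root D up a minor seventh → C, giving C+.
BΔ7: root B up a minor seventh → A, giving AΔ7.
C#-: root C# up a minor seventh → B, giving B-.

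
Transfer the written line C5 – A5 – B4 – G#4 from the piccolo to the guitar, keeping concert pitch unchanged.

C7 A7 B6 G#6

First find concert pitch: the piccolo sounds a perfect octave above written, so C5 A5 B4 G#4 sounds C6 A6 B5 G#5.
Then write for guitar: it sounds a perfect octave below written, so the part must be a perfect octave above concert.
C6 → C7
A6 → A7
B5 → B6
G#5 → G#6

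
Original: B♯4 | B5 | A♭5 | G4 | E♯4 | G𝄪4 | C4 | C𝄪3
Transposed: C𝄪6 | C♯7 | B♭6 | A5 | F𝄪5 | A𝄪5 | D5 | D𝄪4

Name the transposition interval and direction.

From B#4 to C##6 is 9 letter names — a ninth of some quality.
B#4 to C##6 is 14 semitones, which makes it a major ninth; the second version is higher, so the direction is up.
Checking another pair — C##3 → D##4 — gives the same interval.

up a major ninth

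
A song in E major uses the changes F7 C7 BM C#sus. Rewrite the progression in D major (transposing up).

E major up to D major is a minor seventh; each chord root moves by that interval while the quality stays the same.
F7: root F up a minor seventh → Eb, giving Eb7.
C7: root C up a minor seventh → Bb, giving Bb7.
BM: root B up a minor seventh → A, giving AM.
C#sus: root C# up a minor seventh → B, giving Bsus.

Eb7 Bb7 AM Bsus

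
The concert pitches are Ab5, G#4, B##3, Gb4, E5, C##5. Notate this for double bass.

The double bass sounds a perfect octave below written, so the written part must be a perfect octave above concert — transpose each note up.
Ab5 gives Ab6
G#4 gives G#5
B##3 gives B##4
Gb4 gives Gb5
E5 gives E6
C##5 gives C##6

Ab6 G#5 B##4 Gb5 E6 C##6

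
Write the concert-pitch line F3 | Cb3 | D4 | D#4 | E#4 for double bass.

Written C4 sounds as C3 on the double bass, so concert pitches are written a perfect octave up.
F3 gives F4
Cb3 gives Cb4
D4 gives D5
D#4 gives D#5
E#4 gives E#5

F4 Cb4 D5 D#5 E#5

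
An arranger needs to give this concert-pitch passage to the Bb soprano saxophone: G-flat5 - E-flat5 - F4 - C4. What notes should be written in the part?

Ab5 F5 G4 D4

Written C4 sounds as Bb3 on the Bb soprano saxophone, so concert pitches are written a major second up.
Gb5 becomes Ab5
Eb5 becomes F5
F4 becomes G4
C4 becomes D4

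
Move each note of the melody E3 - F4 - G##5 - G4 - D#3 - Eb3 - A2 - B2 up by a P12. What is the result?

E3 becomes B4
F4 becomes C6
G##5 becomes D##7
G4 becomes D6
D#3 becomes A#4
Eb3 becomes Bb4
A2 becomes E4
B2 becomes F#4

B4 C6 D##7 D6 A#4 Bb4 E4 F#4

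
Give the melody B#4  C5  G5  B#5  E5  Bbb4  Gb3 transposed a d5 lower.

B#4 down a diminished fifth is E##4.
C5: a fifth down reaches F, and 6 semitones makes it F#4.
G5: a fifth down reaches C, and 6 semitones makes it C#5.
B#5 down a diminished fifth is E##5.
E5: a fifth down reaches A, and 6 semitones makes it A#4.
Bbb4 down a diminished fifth is Eb4.
Gb3: a fifth down reaches C, and 6 semitones makes it C3.

E##4 F#4 C#5 E##5 A#4 Eb4 C3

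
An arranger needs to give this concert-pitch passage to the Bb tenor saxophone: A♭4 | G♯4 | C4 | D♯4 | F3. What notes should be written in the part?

Bb5 A#5 D5 E#5 G4

Written C4 sounds as Bb2 on the Bb tenor saxophone, so concert pitches are written a major ninth up.
Ab4 to Bb5
G#4 to A#5
C4 to D5
D#4 to E#5
F3 to G4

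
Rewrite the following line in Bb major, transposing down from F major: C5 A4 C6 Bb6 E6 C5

F4 D4 F5 Eb6 A5 F4

F major to Bb major down is a perfect fifth, so every note moves down by that interval.
C5 gives F4
A4 gives D4
C6 gives F5
Bb6 gives Eb6
E6 gives A5
C5 gives F4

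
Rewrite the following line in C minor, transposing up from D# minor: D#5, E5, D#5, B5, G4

C6 Db6 C6 Ab6 Fb5

D# minor to C minor up is a diminished seventh, so every note moves up by that interval.
D#5 to C6
E5 to Db6
D#5 to C6
B5 to Ab6
G4 to Fb5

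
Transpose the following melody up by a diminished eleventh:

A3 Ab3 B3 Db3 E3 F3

Db5 Dbb5 Eb5 Gbb4 Ab4 Bbb4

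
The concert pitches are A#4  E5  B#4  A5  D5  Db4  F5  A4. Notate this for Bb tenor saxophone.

Written C4 sounds as Bb2 on the Bb tenor saxophone, so concert pitches are written a major ninth up.
A#4 → B#5
E5 → F#6
B#4 → C##6
A5 → B6
D5 → E6
Db4 → Eb5
F5 → G6
A4 → B5

B#5 F#6 C##6 B6 E6 Eb5 G6 B5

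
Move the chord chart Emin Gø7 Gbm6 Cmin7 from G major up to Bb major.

G major up to Bb major is a minor third; each chord root moves by that interval while the quality stays the same.
Emin: root E up a minor third → G, giving Gmin.
Gø7: root G up a minor third → Bb, giving Bbø7.
Gbm6: root Gb up a minor third → Bbb, giving Bbbm6.
Cmin7: root C up a minor third → Eb, giving Ebmin7.

Gmin Bbø7 Bbbm6 Ebmin7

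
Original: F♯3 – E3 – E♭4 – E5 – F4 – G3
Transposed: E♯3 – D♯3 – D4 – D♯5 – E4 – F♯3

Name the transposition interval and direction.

down a minor second

From F#3 to E#3 is 2 letter names — a second of some quality.
E#3 to F#3 is 1 semitone, which makes it a minor second; the second version is lower, so the direction is down.
Checking another pair — G3 → F#3 — gives the same interval.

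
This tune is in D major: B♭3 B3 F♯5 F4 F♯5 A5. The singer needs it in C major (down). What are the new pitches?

From D down to C is a major second; apply that to each pitch.
Bb3 → Ab3
B3 → A3
F#5 → E5
F4 → Eb4
F#5 → E5
A5 → G5

Ab3 A3 E5 Eb4 E5 G5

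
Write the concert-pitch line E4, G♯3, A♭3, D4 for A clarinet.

G4 B3 Cb4 F4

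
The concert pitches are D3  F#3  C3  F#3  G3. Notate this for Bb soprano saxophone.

E3 G#3 D3 G#3 A3

Written C4 sounds as Bb3 on the Bb soprano saxophone, so concert pitches are written a major second up.
D3 to E3
F#3 to G#3
C3 to D3
F#3 to G#3
G3 to A3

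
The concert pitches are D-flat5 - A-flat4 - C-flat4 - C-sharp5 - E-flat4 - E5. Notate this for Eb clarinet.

Bb4 F4 Ab3 A#4 C4 C#5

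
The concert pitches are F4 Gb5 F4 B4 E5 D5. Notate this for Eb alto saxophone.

The Eb alto saxophone sounds a major sixth below written, so the written part must be a major sixth above concert — transpose each note up.
F4 -> D5
Gb5 -> Eb6
F4 -> D5
B4 -> G#5
E5 -> C#6
D5 -> B5

D5 Eb6 D5 G#5 C#6 B5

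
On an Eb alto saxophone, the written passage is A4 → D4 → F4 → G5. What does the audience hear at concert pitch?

C4 F3 Ab3 Bb4

The Eb alto saxophone sounds a major sixth below written, so transpose each written note down a major sixth.
A4 gives C4
D4 gives F3
F4 gives Ab3
G5 gives Bb4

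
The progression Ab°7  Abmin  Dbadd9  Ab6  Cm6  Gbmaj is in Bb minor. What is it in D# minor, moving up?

Bb minor up to D# minor is an augmented third; each chord root moves by that interval while the quality stays the same.
Ab°7: root Ab up an augmented third → C#, giving C#°7.
Abmin: root Ab up an augmented third → C#, giving C#min.
Dbadd9: root Db up an augmented third → F#, giving F#add9.
Ab6: root Ab up an augmented third → C#, giving C#6.
Cm6: root C up an augmented third → E#, giving E#m6.
Gbmaj: root Gb up an augmented third → B, giving Bmaj.

C#°7 C#min F#add9 C#6 E#m6 Bmaj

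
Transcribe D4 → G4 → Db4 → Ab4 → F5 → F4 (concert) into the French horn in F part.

A4 D5 Ab4 Eb5 C6 C5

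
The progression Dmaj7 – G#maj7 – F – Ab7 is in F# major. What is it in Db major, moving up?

Bbbmaj7 Ebmaj7 Dbb Fbb7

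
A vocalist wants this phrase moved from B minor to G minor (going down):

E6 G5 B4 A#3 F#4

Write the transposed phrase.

C6 Eb5 G4 F#3 D4

B minor to G minor down is a major third, so every note moves down by that interval.
E6 → C6
G5 → Eb5
B4 → G4
A#3 → F#3
F#4 → D4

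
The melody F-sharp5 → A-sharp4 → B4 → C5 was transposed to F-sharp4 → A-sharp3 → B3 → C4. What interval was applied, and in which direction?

From F#5 to F#4 is 8 letter names — an octave of some quality.
F#4 to F#5 is 12 semitones, which makes it a perfect octave; the second version is lower, so the direction is down.
Checking another pair — C5 → C4 — gives the same interval.

down a perfect octave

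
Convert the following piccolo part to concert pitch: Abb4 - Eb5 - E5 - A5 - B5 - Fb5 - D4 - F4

Abb5 Eb6 E6 A6 B6 Fb6 D5 F5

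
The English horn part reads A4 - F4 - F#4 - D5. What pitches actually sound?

The English horn sounds a perfect fifth below written, so transpose each written note down a perfect fifth.
A4 → D4
F4 → Bb3
F#4 → B3
D5 → G4

D4 Bb3 B3 G4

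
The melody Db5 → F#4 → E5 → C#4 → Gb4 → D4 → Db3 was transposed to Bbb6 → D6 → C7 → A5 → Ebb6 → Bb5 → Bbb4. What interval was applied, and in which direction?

up a minor thirteenth

Take the first pair: Db5 → Bbb6. D to B spans 13 letter names, so the interval is some kind of thirteenth.
Db5 to Bbb6 is 20 semitones, which makes it a minor thirteenth; the second version is higher, so the direction is up.
Checking another pair — Db3 → Bbb4 — gives the same interval.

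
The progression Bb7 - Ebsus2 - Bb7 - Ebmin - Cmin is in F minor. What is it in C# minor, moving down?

F minor down to C# minor is a diminished fourth; each chord root moves by that interval while the quality stays the same.
Bb7: root Bb down a diminished fourth → F#, giving F#7.
Ebsus2: root Eb down a diminished fourth → B, giving Bsus2.
Bb7: root Bb down a diminished fourth → F#, giving F#7.
Ebmin: root Eb down a diminished fourth → B, giving Bmin.
Cmin: root C down a diminished fourth → G#, giving G#min.

F#7 Bsus2 F#7 Bmin G#min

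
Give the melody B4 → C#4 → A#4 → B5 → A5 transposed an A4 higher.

E#5 F##4 D##5 E#6 D#6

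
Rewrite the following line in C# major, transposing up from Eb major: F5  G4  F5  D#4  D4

D#6 E#5 D#6 B##4 B#4

From Eb up to C# is an augmented sixth; apply that to each pitch.
F5 gives D#6
G4 gives E#5
F5 gives D#6
D#4 gives B##4
D4 gives B#4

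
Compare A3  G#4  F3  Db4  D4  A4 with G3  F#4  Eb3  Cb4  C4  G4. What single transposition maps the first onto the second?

Take the first pair: A3 → G3. A to G spans 2 letter names, so the interval is some kind of second.
G3 to A3 is 2 semitones, which makes it a major second; the second version is lower, so the direction is down.
Checking another pair — A4 → G4 — gives the same interval.

down a major second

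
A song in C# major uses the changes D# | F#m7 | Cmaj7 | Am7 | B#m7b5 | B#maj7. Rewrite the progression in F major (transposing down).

C# major down to F major is an augmented fifth; each chord root moves by that interval while the quality stays the same.
D#: root D# down an augmented fifth → G, giving G.
F#m7: root F# down an augmented fifth → Bb, giving Bbm7.
Cmaj7: root C down an augmented fifth → Fb, giving Fbmaj7.
Am7: root A down an augmented fifth → Db, giving Dbm7.
B#m7b5: root B# down an augmented fifth → E, giving Em7b5.
B#maj7: root B# down an augmented fifth → E, giving Emaj7.

G Bbm7 Fbmaj7 Dbm7 Em7b5 Emaj7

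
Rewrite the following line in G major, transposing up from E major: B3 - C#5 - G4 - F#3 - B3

From E up to G is a minor third; apply that to each pitch.
B3 → D4
C#5 → E5
G4 → Bb4
F#3 → A3
B3 → D4

D4 E5 Bb4 A3 D4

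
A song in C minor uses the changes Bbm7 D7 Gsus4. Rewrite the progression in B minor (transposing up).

Am7 C#7 F#sus4

C minor up to B minor is a major seventh; each chord root moves by that interval while the quality stays the same.
Bbm7: root Bb up a major seventh → A, giving Am7.
D7: root D up a major seventh → C#, giving C#7.
Gsus4: root G up a major seventh → F#, giving F#sus4.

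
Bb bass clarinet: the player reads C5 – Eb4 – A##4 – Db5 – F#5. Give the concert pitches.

The Bb bass clarinet sounds a major ninth below written, so transpose each written note down a major ninth.
C5 to Bb3
Eb4 to Db3
A##4 to G##3
Db5 to Cb4
F#5 to E4

Bb3 Db3 G##3 Cb4 E4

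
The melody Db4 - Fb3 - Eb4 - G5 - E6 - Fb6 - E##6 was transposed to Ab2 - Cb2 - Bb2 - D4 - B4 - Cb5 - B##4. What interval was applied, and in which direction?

down a perfect eleventh

From Db4 to Ab2 is 11 letter names — an eleventh of some quality.
Ab2 to Db4 is 17 semitones, which makes it a perfect eleventh; the second version is lower, so the direction is down.
Checking another pair — E##6 → B##4 — gives the same interval.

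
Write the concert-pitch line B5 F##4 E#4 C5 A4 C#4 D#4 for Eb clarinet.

The Eb clarinet sounds a minor third above written, so the written part must be a minor third below concert — transpose each note down.
B5 to G#5
F##4 to D##4
E#4 to C##4
C5 to A4
A4 to F#4
C#4 to A#3
D#4 to B#3

G#5 D##4 C##4 A4 F#4 A#3 B#3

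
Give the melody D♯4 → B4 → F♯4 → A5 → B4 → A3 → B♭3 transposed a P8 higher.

D#4 gives D#5
B4 gives B5
F#4 gives F#5
A5 gives A6
B4 gives B5
A3 gives A4
Bb3 gives Bb4

D#5 B5 F#5 A6 B5 A4 Bb4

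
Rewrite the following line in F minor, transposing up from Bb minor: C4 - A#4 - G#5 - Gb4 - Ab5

From Bb up to F is a perfect fifth; apply that to each pitch.
C4 becomes G4
A#4 becomes E#5
G#5 becomes D#6
Gb4 becomes Db5
Ab5 becomes Eb6

G4 E#5 D#6 Db5 Eb6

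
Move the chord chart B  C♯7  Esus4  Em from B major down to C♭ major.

Cb Db7 Fbsus4 Fbm

B major down to C♭ major is an augmented seventh; each chord root moves by that interval while the quality stays the same.
B: root B down an augmented seventh → Cb, giving Cb.
C♯7: root C♯ down an augmented seventh → Db, giving Db7.
Esus4: root E down an augmented seventh → Fb, giving Fbsus4.
Em: root E down an augmented seventh → Fb, giving Fbm.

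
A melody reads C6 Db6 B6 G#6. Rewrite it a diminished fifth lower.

A diminished fifth down from C6 gives F#5.
A diminished fifth down from Db6 gives G5.
B6 down a diminished fifth is E#6.
G#6 down a diminished fifth is C##6.

F#5 G5 E#6 C##6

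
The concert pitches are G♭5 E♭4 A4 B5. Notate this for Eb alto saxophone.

Written C4 sounds as Eb3 on the Eb alto saxophone, so concert pitches are written a major sixth up.
Gb5 → Eb6
Eb4 → C5
A4 → F#5
B5 → G#6

Eb6 C5 F#5 G#6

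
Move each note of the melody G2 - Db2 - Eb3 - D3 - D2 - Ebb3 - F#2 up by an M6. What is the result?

E3 Bb2 C4 B3 B2 Cb4 D#3

G2 up a major sixth is E3.
A major sixth up from Db2 gives Bb2.
A major sixth up from Eb3 gives C4.
D3: a sixth up reaches B, and 9 semitones makes it B3.
A major sixth up from D2 gives B2.
A major sixth up from Ebb3 gives Cb4.
F#2 up a major sixth is D#3.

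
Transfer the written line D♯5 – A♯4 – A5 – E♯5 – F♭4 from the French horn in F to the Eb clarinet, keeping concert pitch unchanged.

E#4 B#3 B4 F##4 Gb3

First find concert pitch: the French horn in F sounds a perfect fifth below written, so D♯5 A♯4 A5 E♯5 F♭4 sounds G#4 D#4 D5 A#4 Bbb3.
Then write for Eb clarinet: it sounds a minor third above written, so the part must be a minor third below concert.
G#4 → E#4
D#4 → B#3
D5 → B4
A#4 → F##4
Bbb3 → Gb3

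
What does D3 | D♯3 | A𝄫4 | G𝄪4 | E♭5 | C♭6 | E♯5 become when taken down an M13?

F1 F#1 Cbb3 B#2 Gb3 Ebb4 G#3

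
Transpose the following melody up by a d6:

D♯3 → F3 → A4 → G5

D#3: a sixth up reaches B, and 7 semitones makes it Bb3.
F3: a sixth up reaches D, and 7 semitones makes it Dbb4.
A4: a sixth up reaches F, and 7 semitones makes it Fb5.
G5: a sixth up reaches E, and 7 semitones makes it Ebb6.

Bb3 Dbb4 Fb5 Ebb6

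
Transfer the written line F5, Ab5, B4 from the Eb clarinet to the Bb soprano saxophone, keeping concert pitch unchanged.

First find concert pitch: the Eb clarinet sounds a minor third above written, so F5 Ab5 B4 sounds Ab5 Cb6 D5.
Then write for Bb soprano saxophone: it sounds a major second below written, so the part must be a major second above concert.
Ab5 → Bb5
Cb6 → Db6
D5 → E5

Bb5 Db6 E5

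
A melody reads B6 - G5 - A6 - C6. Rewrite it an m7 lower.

C#6 A4 B5 D5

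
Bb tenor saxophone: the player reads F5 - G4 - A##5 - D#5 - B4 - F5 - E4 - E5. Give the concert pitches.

Eb4 F3 G##4 C#4 A3 Eb4 D3 D4

Written C4 on the Bb tenor saxophone sounds as Bb2, a major ninth lower; apply that shift to every note.
F5 becomes Eb4
G4 becomes F3
A##5 becomes G##4
D#5 becomes C#4
B4 becomes A3
F5 becomes Eb4
E4 becomes D3
E5 becomes D4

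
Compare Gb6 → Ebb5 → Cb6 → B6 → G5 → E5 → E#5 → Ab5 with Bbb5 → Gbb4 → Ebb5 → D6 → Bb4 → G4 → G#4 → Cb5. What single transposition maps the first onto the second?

down a major sixth

From Gb6 to Bbb5 is 6 letter names — a sixth of some quality.
Bbb5 to Gb6 is 9 semitones, which makes it a major sixth; the second version is lower, so the direction is down.
Checking another pair — Ab5 → Cb5 — gives the same interval.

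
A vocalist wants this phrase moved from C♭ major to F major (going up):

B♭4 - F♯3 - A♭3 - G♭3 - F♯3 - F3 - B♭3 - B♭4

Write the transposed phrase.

E5 B#3 D4 C4 B#3 B3 E4 E5

C♭ major to F major up is an augmented fourth, so every note moves up by that interval.
Bb4 becomes E5
F#3 becomes B#3
Ab3 becomes D4
Gb3 becomes C4
F#3 becomes B#3
F3 becomes B3
Bb3 becomes E4
Bb4 becomes E5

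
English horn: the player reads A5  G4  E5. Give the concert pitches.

D5 C4 A4

The English horn sounds a perfect fifth below written, so transpose each written note down a perfect fifth.
A5 → D5
G4 → C4
E5 → A4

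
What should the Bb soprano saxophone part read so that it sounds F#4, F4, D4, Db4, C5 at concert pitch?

Written C4 sounds as Bb3 on the Bb soprano saxophone, so concert pitches are written a major second up.
F#4 → G#4
F4 → G4
D4 → E4
Db4 → Eb4
C5 → D5

G#4 G4 E4 Eb4 D5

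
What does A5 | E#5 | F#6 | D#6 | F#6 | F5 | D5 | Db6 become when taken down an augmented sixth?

A5 down an augmented sixth is Cb5.
An augmented sixth down from E#5 gives G4.
An augmented sixth down from F#6 gives Ab5.
An augmented sixth down from D#6 gives F5.
F#6: a sixth down reaches A, and 10 semitones makes it Ab5.
F5 down an augmented sixth is Abb4.
D5 down an augmented sixth is Fb4.
Db6: a sixth down reaches F, and 10 semitones makes it Fbb5.

Cb5 G4 Ab5 F5 Ab5 Abb4 Fb4 Fbb5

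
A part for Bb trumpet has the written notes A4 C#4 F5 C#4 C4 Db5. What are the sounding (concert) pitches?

G4 B3 Eb5 B3 Bb3 Cb5

The Bb trumpet sounds a major second below written, so transpose each written note down a major second.
A4 becomes G4
C#4 becomes B3
F5 becomes Eb5
C#4 becomes B3
C4 becomes Bb3
Db5 becomes Cb5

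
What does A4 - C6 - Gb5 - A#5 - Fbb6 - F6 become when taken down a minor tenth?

A4 → F#3
C6 → A4
Gb5 → Eb4
A#5 → F##4
Fbb6 → Dbb5
F6 → D5

F#3 A4 Eb4 F##4 Dbb5 D5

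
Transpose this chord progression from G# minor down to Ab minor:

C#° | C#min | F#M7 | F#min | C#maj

G# minor down to Ab minor is an augmented seventh; each chord root moves by that interval while the quality stays the same.
C#°: root C# down an augmented seventh → Db, giving Db°.
C#min: root C# down an augmented seventh → Db, giving Dbmin.
F#M7: root F# down an augmented seventh → Gb, giving GbM7.
F#min: root F# down an augmented seventh → Gb, giving Gbmin.
C#maj: root C# down an augmented seventh → Db, giving Dbmaj.

Db° Dbmin GbM7 Gbmin Dbmaj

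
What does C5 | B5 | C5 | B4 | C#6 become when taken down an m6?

A minor sixth down from C5 gives E4.
B5 down a minor sixth is D#5.
A minor sixth down from C5 gives E4.
B4: a sixth down reaches D, and 8 semitones makes it D#4.
A minor sixth down from C#6 gives E#5.

E4 D#5 E4 D#4 E#5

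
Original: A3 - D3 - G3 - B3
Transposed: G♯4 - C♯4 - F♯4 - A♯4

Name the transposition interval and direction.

Take the first pair: A3 → G#4. A to G spans 7 letter names, so the interval is some kind of seventh.
A3 to G#4 is 11 semitones, which makes it a major seventh; the second version is higher, so the direction is up.
Checking another pair — B3 → A#4 — gives the same interval.

up a major seventh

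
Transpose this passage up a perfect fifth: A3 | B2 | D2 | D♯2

A3 up a perfect fifth is E4.
B2: a fifth up reaches F, and 7 semitones makes it F#3.
D2: a fifth up reaches A, and 7 semitones makes it A2.
A perfect fifth up from D#2 gives A#2.

E4 F#3 A2 A#2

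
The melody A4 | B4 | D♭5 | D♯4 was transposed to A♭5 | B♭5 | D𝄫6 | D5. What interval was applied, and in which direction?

up a diminished octave

From A4 to Ab5 is 8 letter names — an octave of some quality.
A4 to Ab5 is 11 semitones, which makes it a diminished octave; the second version is higher, so the direction is up.
Checking another pair — D#4 → D5 — gives the same interval.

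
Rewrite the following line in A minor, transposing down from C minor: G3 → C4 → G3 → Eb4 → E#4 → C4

From C down to A is a minor third; apply that to each pitch.
G3 becomes E3
C4 becomes A3
G3 becomes E3
Eb4 becomes C4
E#4 becomes C##4
C4 becomes A3

E3 A3 E3 C4 C##4 A3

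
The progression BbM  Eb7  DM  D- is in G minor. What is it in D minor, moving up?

FM Bb7 AM A-

G minor up to D minor is a perfect fifth; each chord root moves by that interval while the quality stays the same.
BbM: root Bb up a perfect fifth → F, giving FM.
Eb7: root Eb up a perfect fifth → Bb, giving Bb7.
DM: root D up a perfect fifth → A, giving AM.
D-: root D up a perfect fifth → A, giving A-.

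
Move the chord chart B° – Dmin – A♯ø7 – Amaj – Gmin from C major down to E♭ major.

D° Fmin C#ø7 Cmaj Bbmin

C major down to E♭ major is a major sixth; each chord root moves by that interval while the quality stays the same.
B°: root B down a major sixth → D, giving D°.
Dmin: root D down a major sixth → F, giving Fmin.
A♯ø7: root A♯ down a major sixth → C#, giving C#ø7.
Amaj: root A down a major sixth → C, giving Cmaj.
Gmin: root G down a major sixth → Bb, giving Bbmin.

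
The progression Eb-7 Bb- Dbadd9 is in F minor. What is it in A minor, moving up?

G-7 D- Fadd9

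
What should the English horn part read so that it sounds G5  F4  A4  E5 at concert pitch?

D6 C5 E5 B5

Written C4 sounds as F3 on the English horn, so concert pitches are written a perfect fifth up.
G5 to D6
F4 to C5
A4 to E5
E5 to B5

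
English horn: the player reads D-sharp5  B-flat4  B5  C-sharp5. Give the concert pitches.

G#4 Eb4 E5 F#4

Written C4 on the English horn sounds as F3, a perfect fifth lower; apply that shift to every note.
D#5 gives G#4
Bb4 gives Eb4
B5 gives E5
C#5 gives F#4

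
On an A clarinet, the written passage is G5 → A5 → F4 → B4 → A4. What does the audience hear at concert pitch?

E5 F#5 D4 G#4 F#4

Written C4 on the A clarinet sounds as A3, a minor third lower; apply that shift to every note.
G5 to E5
A5 to F#5
F4 to D4
B4 to G#4
A4 to F#4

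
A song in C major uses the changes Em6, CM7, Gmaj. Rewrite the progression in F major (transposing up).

C major up to F major is a perfect fourth; each chord root moves by that interval while the quality stays the same.
Em6: root E up a perfect fourth → A, giving Am6.
CM7: root C up a perfect fourth → F, giving FM7.
Gmaj: root G up a perfect fourth → C, giving Cmaj.

Am6 FM7 Cmaj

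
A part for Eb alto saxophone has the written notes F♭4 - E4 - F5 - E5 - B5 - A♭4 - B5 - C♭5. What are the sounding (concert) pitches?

Abb3 G3 Ab4 G4 D5 Cb4 D5 Ebb4

Written C4 on the Eb alto saxophone sounds as Eb3, a major sixth lower; apply that shift to every note.
Fb4 → Abb3
E4 → G3
F5 → Ab4
E5 → G4
B5 → D5
Ab4 → Cb4
B5 → D5
Cb5 → Ebb4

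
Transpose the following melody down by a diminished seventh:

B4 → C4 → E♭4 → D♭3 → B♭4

C##4 D#3 F#3 E2 C#4

A diminished seventh down from B4 gives C##4.
A diminished seventh down from C4 gives D#3.
Eb4 down a diminished seventh is F#3.
A diminished seventh down from Db3 gives E2.
A diminished seventh down from Bb4 gives C#4.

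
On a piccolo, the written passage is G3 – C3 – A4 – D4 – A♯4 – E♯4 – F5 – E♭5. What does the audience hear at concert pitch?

Written C4 on the piccolo sounds as C5, a perfect octave higher; apply that shift to every note.
G3 to G4
C3 to C4
A4 to A5
D4 to D5
A#4 to A#5
E#4 to E#5
F5 to F6
Eb5 to Eb6

G4 C4 A5 D5 A#5 E#5 F6 Eb6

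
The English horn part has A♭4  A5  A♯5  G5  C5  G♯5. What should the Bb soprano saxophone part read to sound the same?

Eb4 E5 E#5 D5 G4 D#5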